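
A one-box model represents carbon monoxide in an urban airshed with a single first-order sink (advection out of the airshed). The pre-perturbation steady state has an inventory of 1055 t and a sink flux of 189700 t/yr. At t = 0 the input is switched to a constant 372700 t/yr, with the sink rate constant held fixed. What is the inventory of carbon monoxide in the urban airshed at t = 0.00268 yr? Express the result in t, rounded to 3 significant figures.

1440 t

τ = M₀/F₀ = 1055/189700 = 0.005561 yr; rate constant k = 1/τ.
New steady state M_∞ = F₁/k = F₁·τ = 372700 × 0.005561 = 2072.7 t.
M(t) = M_∞ + (M₀ − M_∞)·e^(−t/τ); t/τ = 0.00268/0.005561 = 0.4819, so e^(−t/τ) = 0.6176.
M(t) = 2072.7 − 1018 × 0.6176 = 1444.2 t.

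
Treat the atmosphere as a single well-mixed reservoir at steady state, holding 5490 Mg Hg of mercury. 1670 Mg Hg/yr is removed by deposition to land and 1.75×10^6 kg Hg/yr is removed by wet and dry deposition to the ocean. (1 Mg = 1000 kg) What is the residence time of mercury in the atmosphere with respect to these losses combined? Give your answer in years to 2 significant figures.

1.6 yr

Convert the wet and dry deposition to the ocean flux: 1.75×10^6 kg Hg/yr = 1750 Mg Hg/yr.
Total removal = 1670 + 1750 = 3420.0 Mg Hg/yr.
τ = M / ΣF_out = 5490 / 3420.0 = 1.605 yr.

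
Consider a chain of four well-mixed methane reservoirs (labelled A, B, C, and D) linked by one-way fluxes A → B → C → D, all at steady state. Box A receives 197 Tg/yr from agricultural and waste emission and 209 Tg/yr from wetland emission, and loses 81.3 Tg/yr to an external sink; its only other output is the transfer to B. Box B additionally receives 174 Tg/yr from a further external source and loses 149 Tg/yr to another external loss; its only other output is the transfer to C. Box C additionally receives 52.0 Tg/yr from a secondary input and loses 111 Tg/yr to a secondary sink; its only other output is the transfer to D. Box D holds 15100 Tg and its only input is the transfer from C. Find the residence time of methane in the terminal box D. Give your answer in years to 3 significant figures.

Box A: F(A→B) = (197 + 209) − 81.3 = 324.70 Tg/yr.
Box B: F(B→C) = (324.70 + 174) − 149 = 349.70 Tg/yr.
Box C: F(C→D) = (349.70 + 52.0) − 111 = 290.70 Tg/yr.
Box D throughput = its input = 290.70 Tg/yr; τ = 15100 / 290.70 = 51.94 yr.

51.9 yr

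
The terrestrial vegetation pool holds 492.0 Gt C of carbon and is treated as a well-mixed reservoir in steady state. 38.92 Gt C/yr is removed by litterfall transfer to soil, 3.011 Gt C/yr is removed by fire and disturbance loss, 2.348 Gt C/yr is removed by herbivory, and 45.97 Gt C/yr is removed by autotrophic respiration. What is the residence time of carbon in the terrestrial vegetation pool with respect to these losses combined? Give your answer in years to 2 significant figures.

5.5 yr

Total removal = 38.92 + 3.011 + 2.348 + 45.97 = 90.249 Gt C/yr.
τ = M / ΣF_out = 492.0 / 90.249 = 5.452 yr.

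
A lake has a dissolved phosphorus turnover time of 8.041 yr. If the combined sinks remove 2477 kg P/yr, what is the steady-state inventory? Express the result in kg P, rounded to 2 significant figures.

20000 kg P

τ = M/F ⇒ M = τ × F = 8.041 × 2477 = 19920 kg P.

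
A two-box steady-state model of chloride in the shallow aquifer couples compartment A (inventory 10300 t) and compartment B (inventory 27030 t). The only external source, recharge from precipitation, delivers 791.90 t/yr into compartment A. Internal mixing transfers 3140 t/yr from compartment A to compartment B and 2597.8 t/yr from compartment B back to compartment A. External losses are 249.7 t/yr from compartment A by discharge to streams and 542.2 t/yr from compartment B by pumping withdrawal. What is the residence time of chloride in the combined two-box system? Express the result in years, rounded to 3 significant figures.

Treat the two boxes together as one reservoir: the mixing fluxes between them are internal recycling, so τ = ΣM / Σ(external losses).
M_total = 10300 + 27030 = 37330 t.
ΣF_external_out = 249.7 + 542.2 = 791.90 t/yr.
τ = M_total / ΣF_ext = 37330 / 791.90 = 47.14 yr.

47.1 yr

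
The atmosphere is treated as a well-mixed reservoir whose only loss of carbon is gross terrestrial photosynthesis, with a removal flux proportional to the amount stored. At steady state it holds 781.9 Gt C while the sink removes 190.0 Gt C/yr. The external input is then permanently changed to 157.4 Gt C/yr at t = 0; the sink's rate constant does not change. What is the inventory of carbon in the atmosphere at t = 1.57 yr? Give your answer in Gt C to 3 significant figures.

739 Gt C

The sink rate constant is k = F₀/M₀ = 190.0/781.9 = 0.2430 yr⁻¹.
Solving dM/dt = F₁ − kM with M(0) = M₀ gives M(t) = F₁/k + (M₀ − F₁/k)·e^(−kt).
F₁/k = 157.4/0.2430 = 647.74 Gt C; kt = 0.2430 × 1.57 = 0.3815, e^(−kt) = 0.6828.
M(1.57) = 647.74 + (781.9 − 647.74) × 0.6828 = 647.74 + 91.61 = 739.35 Gt C.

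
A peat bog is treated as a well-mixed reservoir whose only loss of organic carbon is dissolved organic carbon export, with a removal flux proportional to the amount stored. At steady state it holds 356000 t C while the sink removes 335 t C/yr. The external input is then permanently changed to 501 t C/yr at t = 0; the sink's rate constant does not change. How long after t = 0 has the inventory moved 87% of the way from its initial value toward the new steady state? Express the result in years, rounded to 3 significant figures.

τ = M₀/F₀ = 356000/335 = 1063 yr.
The remaining gap fraction is e^(−t/τ); 87% covered ⇒ e^(−t/τ) = 0.130.
t = −τ ln(0.130) = 1063 × 2.040 = 2168 yr.

2170 yr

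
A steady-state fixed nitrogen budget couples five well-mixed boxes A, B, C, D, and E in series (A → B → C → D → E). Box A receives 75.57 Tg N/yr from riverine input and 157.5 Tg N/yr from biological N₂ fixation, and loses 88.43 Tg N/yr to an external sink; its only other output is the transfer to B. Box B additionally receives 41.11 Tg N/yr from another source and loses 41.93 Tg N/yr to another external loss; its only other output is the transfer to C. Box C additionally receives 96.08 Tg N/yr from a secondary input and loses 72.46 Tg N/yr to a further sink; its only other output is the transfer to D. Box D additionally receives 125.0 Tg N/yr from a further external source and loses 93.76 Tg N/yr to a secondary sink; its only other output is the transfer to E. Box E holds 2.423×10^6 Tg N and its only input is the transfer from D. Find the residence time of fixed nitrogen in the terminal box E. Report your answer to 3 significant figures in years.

12200 yr

Box A: F(A→B) = (75.57 + 157.5) − 88.43 = 144.64 Tg N/yr.
Box B: F(B→C) = (144.64 + 41.11) − 41.93 = 143.82 Tg N/yr.
Box C: F(C→D) = (143.82 + 96.08) − 72.46 = 167.44 Tg N/yr.
Box D: F(D→E) = (167.44 + 125.0) − 93.76 = 198.68 Tg N/yr.
Box E throughput = its input = 198.68 Tg N/yr; τ = 2.423×10^6 / 198.68 = 12200 yr.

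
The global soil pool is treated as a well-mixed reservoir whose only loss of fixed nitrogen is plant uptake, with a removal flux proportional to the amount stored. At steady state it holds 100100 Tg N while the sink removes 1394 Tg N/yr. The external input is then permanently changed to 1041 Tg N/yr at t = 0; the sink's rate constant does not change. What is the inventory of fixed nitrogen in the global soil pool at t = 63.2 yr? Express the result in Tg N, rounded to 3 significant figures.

85300 Tg N

The sink rate constant is k = F₀/M₀ = 1394/100100 = 0.01393 yr⁻¹.
Solving dM/dt = F₁ − kM with M(0) = M₀ gives M(t) = F₁/k + (M₀ − F₁/k)·e^(−kt).
F₁/k = 1041/0.01393 = 74752 Tg N; kt = 0.01393 × 63.2 = 0.8801, e^(−kt) = 0.4147.
M(63.2) = 74752 + (100100 − 74752) × 0.4147 = 74752 + 10510 = 85264 Tg N.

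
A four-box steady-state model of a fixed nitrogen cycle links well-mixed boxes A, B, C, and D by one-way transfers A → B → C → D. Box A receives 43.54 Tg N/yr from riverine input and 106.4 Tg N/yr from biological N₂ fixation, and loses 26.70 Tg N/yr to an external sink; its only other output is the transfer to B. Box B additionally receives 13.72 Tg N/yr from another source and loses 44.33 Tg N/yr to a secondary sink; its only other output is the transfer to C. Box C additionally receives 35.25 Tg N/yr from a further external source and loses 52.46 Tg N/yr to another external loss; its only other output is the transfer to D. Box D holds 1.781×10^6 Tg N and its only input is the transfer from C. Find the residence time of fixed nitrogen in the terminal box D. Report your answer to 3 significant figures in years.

23600 yr

Box A: F(A→B) = (43.54 + 106.4) − 26.70 = 123.24 Tg N/yr.
Box B: F(B→C) = (123.24 + 13.72) − 44.33 = 92.630 Tg N/yr.
Box C: F(C→D) = (92.630 + 35.25) − 52.46 = 75.420 Tg N/yr.
Box D throughput = its input = 75.420 Tg N/yr; τ = 1.781×10^6 / 75.420 = 23610 yr.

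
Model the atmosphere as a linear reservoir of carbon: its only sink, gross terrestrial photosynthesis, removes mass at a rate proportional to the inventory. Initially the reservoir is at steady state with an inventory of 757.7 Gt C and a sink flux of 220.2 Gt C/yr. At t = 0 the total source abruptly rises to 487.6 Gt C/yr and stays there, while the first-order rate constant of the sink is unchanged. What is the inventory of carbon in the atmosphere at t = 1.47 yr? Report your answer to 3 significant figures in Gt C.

1080 Gt C

Residence time τ = M₀/F₀ = 3.441 yr. The eventual steady state is M_∞ = M₀·(F₁/F₀) = 757.7 × 487.6/220.2 = 1677.8 Gt C.
The anomaly ΔM(t) = M(t) − M_∞ decays as ΔM₀·e^(−t/τ) with ΔM₀ = 757.7 − 1677.8 = −920.1 Gt C.
At t = 1.47 yr, e^(−t/τ) = e^(−0.4272) = 0.6523, so ΔM = −600.2 Gt C and M = 1677.8 − 600.2 = 1077.6 Gt C.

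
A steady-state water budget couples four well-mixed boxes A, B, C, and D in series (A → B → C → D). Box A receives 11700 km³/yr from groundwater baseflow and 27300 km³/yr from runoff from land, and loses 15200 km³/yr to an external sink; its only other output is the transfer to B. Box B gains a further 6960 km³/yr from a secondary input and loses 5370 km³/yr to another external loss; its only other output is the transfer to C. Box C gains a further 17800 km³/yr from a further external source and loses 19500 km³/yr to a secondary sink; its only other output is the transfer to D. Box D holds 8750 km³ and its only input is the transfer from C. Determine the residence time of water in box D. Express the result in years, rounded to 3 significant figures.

Box A: F(A→B) = (11700 + 27300) − 15200 = 23800 km³/yr.
Box B: F(B→C) = (23800 + 6960) − 5370 = 25390 km³/yr.
Box C: F(C→D) = (25390 + 17800) − 19500 = 23690 km³/yr.
Box D throughput = its input = 23690 km³/yr; τ = 8750 / 23690 = 0.3694 yr.

0.369 yr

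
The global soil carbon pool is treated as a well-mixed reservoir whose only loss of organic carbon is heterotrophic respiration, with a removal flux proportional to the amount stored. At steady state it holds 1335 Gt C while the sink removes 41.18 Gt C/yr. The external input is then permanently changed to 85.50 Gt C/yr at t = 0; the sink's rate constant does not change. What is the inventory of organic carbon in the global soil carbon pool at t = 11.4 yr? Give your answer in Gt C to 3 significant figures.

The sink rate constant is k = F₀/M₀ = 41.18/1335 = 0.03085 yr⁻¹.
Solving dM/dt = F₁ − kM with M(0) = M₀ gives M(t) = F₁/k + (M₀ − F₁/k)·e^(−kt).
F₁/k = 85.50/0.03085 = 2771.8 Gt C; kt = 0.03085 × 11.4 = 0.3516, e^(−kt) = 0.7035.
M(11.4) = 2771.8 + (1335 − 2771.8) × 0.7035 = 2771.8 − 1011 = 1761.0 Gt C.

1760 Gt C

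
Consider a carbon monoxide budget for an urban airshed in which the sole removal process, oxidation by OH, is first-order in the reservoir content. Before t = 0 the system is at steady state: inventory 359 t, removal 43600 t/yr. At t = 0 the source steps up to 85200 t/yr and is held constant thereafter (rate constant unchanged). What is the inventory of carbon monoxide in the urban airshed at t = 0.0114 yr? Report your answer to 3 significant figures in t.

616 t

Residence time τ = M₀/F₀ = 0.008234 yr. The eventual steady state is M_∞ = M₀·(F₁/F₀) = 359 × 85200/43600 = 701.53 t.
The anomaly ΔM(t) = M(t) − M_∞ decays as ΔM₀·e^(−t/τ) with ΔM₀ = 359 − 701.53 = −342.5 t.
At t = 0.0114 yr, e^(−t/τ) = e^(−1.385) = 0.2504, so ΔM = −85.79 t and M = 701.53 − 85.79 = 615.75 t.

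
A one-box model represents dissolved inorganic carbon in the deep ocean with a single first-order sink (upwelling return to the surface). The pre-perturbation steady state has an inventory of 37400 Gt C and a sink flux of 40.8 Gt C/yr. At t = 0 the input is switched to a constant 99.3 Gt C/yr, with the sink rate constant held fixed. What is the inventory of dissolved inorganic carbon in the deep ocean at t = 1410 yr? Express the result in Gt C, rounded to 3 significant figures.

79500 Gt C

The sink rate constant is k = F₀/M₀ = 40.8/37400 = 0.001091 yr⁻¹.
Solving dM/dt = F₁ − kM with M(0) = M₀ gives M(t) = F₁/k + (M₀ − F₁/k)·e^(−kt).
F₁/k = 99.3/0.001091 = 91025 Gt C; kt = 0.001091 × 1410 = 1.538, e^(−kt) = 0.2148.
M(1410) = 91025 + (37400 − 91025) × 0.2148 = 91025 − 11520 = 79508 Gt C.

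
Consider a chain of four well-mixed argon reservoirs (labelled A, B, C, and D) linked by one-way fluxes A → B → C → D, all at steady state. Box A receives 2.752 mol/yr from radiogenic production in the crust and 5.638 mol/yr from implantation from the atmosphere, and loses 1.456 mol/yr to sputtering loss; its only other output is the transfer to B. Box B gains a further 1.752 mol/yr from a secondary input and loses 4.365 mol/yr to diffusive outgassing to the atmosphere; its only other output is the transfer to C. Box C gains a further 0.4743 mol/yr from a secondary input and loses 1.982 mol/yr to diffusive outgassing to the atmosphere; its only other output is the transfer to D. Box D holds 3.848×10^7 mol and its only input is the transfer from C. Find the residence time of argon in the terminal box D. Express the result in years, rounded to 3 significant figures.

1.37×10^7 yr

Box A: F(A→B) = (2.752 + 5.638) − 1.456 = 6.9340 mol/yr.
Box B: F(B→C) = (6.9340 + 1.752) − 4.365 = 4.3210 mol/yr.
Box C: F(C→D) = (4.3210 + 0.4743) − 1.982 = 2.8133 mol/yr.
Box D throughput = its input = 2.8133 mol/yr; τ = 3.848×10^7 / 2.8133 = 1.368×10^7 yr.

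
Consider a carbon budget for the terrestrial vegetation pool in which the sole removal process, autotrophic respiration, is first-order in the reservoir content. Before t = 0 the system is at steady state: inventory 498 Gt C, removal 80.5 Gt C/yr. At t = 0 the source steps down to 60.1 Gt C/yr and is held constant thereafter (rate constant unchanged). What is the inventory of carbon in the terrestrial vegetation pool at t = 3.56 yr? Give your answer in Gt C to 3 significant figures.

τ = M₀/F₀ = 498/80.5 = 6.186 yr; rate constant k = 1/τ.
New steady state M_∞ = F₁/k = F₁·τ = 60.1 × 6.186 = 371.80 Gt C.
M(t) = M_∞ + (M₀ − M_∞)·e^(−t/τ); t/τ = 3.56/6.186 = 0.5755, so e^(−t/τ) = 0.5624.
M(t) = 371.80 + 126.2 × 0.5624 = 442.78 Gt C.

443 Gt C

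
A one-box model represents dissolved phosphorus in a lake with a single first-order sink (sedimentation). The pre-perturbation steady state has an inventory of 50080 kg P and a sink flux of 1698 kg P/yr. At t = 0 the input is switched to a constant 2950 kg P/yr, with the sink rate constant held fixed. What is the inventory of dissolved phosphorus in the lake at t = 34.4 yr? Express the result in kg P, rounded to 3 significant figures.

The sink rate constant is k = F₀/M₀ = 1698/50080 = 0.03391 yr⁻¹.
Solving dM/dt = F₁ − kM with M(0) = M₀ gives M(t) = F₁/k + (M₀ − F₁/k)·e^(−kt).
F₁/k = 2950/0.03391 = 87006 kg P; kt = 0.03391 × 34.4 = 1.166, e^(−kt) = 0.3115.
M(34.4) = 87006 + (50080 − 87006) × 0.3115 = 87006 − 11500 = 75503 kg P.

75500 kg P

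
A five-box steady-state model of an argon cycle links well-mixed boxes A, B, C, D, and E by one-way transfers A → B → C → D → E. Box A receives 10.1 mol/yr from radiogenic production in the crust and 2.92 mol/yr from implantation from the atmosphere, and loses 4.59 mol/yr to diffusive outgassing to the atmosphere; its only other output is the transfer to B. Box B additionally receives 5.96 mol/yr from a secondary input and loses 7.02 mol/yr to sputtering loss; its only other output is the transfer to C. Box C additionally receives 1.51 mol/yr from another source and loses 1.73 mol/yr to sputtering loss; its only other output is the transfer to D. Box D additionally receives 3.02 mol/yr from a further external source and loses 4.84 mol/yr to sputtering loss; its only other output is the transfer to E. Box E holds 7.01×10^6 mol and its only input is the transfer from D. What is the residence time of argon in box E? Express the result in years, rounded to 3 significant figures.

Box A: F(A→B) = (10.1 + 2.92) − 4.59 = 8.4300 mol/yr.
Box B: F(B→C) = (8.4300 + 5.96) − 7.02 = 7.3700 mol/yr.
Box C: F(C→D) = (7.3700 + 1.51) − 1.73 = 7.1500 mol/yr.
Box D: F(D→E) = (7.1500 + 3.02) − 4.84 = 5.3300 mol/yr.
Box E throughput = its input = 5.3300 mol/yr; τ = 7.01×10^6 / 5.3300 = 1.315×10^6 yr.

1.32×10^6 yr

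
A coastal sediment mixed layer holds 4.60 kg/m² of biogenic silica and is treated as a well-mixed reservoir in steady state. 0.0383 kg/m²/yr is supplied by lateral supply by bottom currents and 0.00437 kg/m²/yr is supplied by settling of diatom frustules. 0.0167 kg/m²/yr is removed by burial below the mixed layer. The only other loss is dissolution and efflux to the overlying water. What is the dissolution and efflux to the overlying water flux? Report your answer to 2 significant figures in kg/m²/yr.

0.026 kg/m²/yr

At steady state ΣF_in = ΣF_out.
ΣF_in = 0.0383 + 0.00437 = 0.042670 kg/m²/yr.
Dissolution and efflux to the overlying water flux = ΣF_in − (0.0167) = 0.042670 − 0.01670 = 0.02597 kg/m²/yr.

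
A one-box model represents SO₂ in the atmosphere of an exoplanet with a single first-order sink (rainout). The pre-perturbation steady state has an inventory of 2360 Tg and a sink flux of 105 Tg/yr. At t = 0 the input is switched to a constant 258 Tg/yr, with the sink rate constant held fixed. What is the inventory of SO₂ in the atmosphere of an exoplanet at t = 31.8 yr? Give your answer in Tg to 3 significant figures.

Residence time τ = M₀/F₀ = 22.48 yr. The eventual steady state is M_∞ = M₀·(F₁/F₀) = 2360 × 258/105 = 5798.9 Tg.
The anomaly ΔM(t) = M(t) − M_∞ decays as ΔM₀·e^(−t/τ) with ΔM₀ = 2360 − 5798.9 = −3439 Tg.
At t = 31.8 yr, e^(−t/τ) = e^(−1.415) = 0.2430, so ΔM = −835.5 Tg and M = 5798.9 − 835.5 = 4963.3 Tg.

4960 Tg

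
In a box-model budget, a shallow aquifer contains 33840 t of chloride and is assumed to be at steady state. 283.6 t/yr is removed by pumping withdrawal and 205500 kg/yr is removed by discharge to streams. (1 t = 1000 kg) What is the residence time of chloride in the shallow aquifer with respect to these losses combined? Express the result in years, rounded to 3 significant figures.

Convert the discharge to streams flux: 205500 kg/yr = 205.5 t/yr.
Total removal = 283.6 + 205.5 = 489.10 t/yr.
τ = M / ΣF_out = 33840 / 489.10 = 69.19 yr.

69.2 yr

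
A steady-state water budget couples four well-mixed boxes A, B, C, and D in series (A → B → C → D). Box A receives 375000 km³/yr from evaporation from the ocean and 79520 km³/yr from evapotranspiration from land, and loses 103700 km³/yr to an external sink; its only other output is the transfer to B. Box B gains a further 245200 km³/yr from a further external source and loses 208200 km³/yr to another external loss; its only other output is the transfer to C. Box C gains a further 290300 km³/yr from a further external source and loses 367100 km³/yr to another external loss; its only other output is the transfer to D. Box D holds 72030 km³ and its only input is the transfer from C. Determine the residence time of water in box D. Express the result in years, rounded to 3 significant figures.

0.232 yr

Box A: F(A→B) = (375000 + 79520) − 103700 = 350820 km³/yr.
Box B: F(B→C) = (350820 + 245200) − 208200 = 387820 km³/yr.
Box C: F(C→D) = (387820 + 290300) − 367100 = 311020 km³/yr.
Box D throughput = its input = 311020 km³/yr; τ = 72030 / 311020 = 0.2316 yr.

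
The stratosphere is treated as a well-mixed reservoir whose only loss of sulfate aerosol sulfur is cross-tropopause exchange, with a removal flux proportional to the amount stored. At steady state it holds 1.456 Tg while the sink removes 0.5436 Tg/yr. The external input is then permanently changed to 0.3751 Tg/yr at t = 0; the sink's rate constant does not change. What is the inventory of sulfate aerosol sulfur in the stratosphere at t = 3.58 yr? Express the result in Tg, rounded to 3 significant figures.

The sink rate constant is k = F₀/M₀ = 0.5436/1.456 = 0.3734 yr⁻¹.
Solving dM/dt = F₁ − kM with M(0) = M₀ gives M(t) = F₁/k + (M₀ − F₁/k)·e^(−kt).
F₁/k = 0.3751/0.3734 = 1.0047 Tg; kt = 0.3734 × 3.58 = 1.337, e^(−kt) = 0.2627.
M(3.58) = 1.0047 + (1.456 − 1.0047) × 0.2627 = 1.0047 + 0.1186 = 1.1233 Tg.

1.12 Tg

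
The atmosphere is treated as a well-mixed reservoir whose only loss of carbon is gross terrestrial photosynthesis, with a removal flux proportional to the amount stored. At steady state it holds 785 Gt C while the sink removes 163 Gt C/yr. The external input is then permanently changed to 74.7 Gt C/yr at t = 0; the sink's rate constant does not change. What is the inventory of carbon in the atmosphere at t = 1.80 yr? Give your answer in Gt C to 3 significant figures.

Residence time τ = M₀/F₀ = 4.816 yr. The eventual steady state is M_∞ = M₀·(F₁/F₀) = 785 × 74.7/163 = 359.75 Gt C.
The anomaly ΔM(t) = M(t) − M_∞ decays as ΔM₀·e^(−t/τ) with ΔM₀ = 785 − 359.75 = 425.2 Gt C.
At t = 1.80 yr, e^(−t/τ) = e^(−0.3738) = 0.6881, so ΔM = 292.6 Gt C and M = 359.75 + 292.6 = 652.38 Gt C.

652 Gt C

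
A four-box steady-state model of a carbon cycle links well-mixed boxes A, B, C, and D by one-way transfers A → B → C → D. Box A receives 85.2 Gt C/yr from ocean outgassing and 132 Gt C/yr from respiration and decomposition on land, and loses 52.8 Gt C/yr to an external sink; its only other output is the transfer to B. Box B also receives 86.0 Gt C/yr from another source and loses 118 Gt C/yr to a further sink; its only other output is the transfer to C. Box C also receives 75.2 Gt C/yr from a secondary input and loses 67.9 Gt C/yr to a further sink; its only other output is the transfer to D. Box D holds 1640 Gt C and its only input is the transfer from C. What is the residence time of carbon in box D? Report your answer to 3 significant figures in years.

11.7 yr

Box A: F(A→B) = (85.2 + 132) − 52.8 = 164.40 Gt C/yr.
Box B: F(B→C) = (164.40 + 86.0) − 118 = 132.40 Gt C/yr.
Box C: F(C→D) = (132.40 + 75.2) − 67.9 = 139.70 Gt C/yr.
Box D throughput = its input = 139.70 Gt C/yr; τ = 1640 / 139.70 = 11.74 yr.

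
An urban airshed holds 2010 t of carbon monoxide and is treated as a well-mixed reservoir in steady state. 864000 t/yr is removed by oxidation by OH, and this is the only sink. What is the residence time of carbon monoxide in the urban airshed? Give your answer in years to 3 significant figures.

τ = M / F = 2010 / 864000 = 0.002326 yr.

0.00233 yr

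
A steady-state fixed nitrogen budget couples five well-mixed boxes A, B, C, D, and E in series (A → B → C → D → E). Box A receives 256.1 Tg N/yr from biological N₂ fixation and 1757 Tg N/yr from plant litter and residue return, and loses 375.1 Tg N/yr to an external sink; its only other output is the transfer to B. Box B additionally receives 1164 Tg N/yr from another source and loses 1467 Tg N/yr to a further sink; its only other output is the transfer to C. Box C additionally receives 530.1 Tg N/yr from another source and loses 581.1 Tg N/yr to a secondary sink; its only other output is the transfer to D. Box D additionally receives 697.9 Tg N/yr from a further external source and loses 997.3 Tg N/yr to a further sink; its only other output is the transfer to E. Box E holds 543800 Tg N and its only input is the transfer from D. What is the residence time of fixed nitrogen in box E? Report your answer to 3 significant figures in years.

552 yr

Box A: F(A→B) = (256.1 + 1757) − 375.1 = 1638.0 Tg N/yr.
Box B: F(B→C) = (1638.0 + 1164) − 1467 = 1335.0 Tg N/yr.
Box C: F(C→D) = (1335.0 + 530.1) − 581.1 = 1284.0 Tg N/yr.
Box D: F(D→E) = (1284.0 + 697.9) − 997.3 = 984.60 Tg N/yr.
Box E throughput = its input = 984.60 Tg N/yr; τ = 543800 / 984.60 = 552.3 yr.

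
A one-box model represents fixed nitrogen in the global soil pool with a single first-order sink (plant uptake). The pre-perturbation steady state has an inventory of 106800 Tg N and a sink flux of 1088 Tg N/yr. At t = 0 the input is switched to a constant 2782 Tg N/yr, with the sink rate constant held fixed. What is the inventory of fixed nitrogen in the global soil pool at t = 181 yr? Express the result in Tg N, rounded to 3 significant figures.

The sink rate constant is k = F₀/M₀ = 1088/106800 = 0.01019 yr⁻¹.
Solving dM/dt = F₁ − kM with M(0) = M₀ gives M(t) = F₁/k + (M₀ − F₁/k)·e^(−kt).
F₁/k = 2782/0.01019 = 273090 Tg N; kt = 0.01019 × 181 = 1.844, e^(−kt) = 0.1582.
M(181) = 273090 + (106800 − 273090) × 0.1582 = 273090 − 26310 = 246780 Tg N.

247000 Tg N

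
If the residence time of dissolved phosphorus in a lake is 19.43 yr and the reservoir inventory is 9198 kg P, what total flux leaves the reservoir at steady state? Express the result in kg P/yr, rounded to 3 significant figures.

F = M / τ = 9198 / 19.43 = 473.4 kg P/yr.

473 kg P/yr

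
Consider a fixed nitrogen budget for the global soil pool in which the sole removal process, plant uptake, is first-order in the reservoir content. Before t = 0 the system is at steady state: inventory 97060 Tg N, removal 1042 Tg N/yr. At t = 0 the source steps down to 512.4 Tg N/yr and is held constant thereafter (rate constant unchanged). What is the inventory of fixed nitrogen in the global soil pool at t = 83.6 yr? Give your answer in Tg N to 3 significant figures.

67800 Tg N

Residence time τ = M₀/F₀ = 93.15 yr. The eventual steady state is M_∞ = M₀·(F₁/F₀) = 97060 × 512.4/1042 = 47729 Tg N.
The anomaly ΔM(t) = M(t) − M_∞ decays as ΔM₀·e^(−t/τ) with ΔM₀ = 97060 − 47729 = 49330 Tg N.
At t = 83.6 yr, e^(−t/τ) = e^(−0.8975) = 0.4076, so ΔM = 20110 Tg N and M = 47729 + 20110 = 67836 Tg N.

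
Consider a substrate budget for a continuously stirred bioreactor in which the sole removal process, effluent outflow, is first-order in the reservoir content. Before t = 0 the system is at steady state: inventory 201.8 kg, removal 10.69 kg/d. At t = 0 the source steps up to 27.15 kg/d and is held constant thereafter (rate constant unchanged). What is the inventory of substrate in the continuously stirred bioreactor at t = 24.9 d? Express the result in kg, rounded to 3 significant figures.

The sink rate constant is k = F₀/M₀ = 10.69/201.8 = 0.05297 d⁻¹.
Solving dM/dt = F₁ − kM with M(0) = M₀ gives M(t) = F₁/k + (M₀ − F₁/k)·e^(−kt).
F₁/k = 27.15/0.05297 = 512.52 kg; kt = 0.05297 × 24.9 = 1.319, e^(−kt) = 0.2674.
M(24.9) = 512.52 + (201.8 − 512.52) × 0.2674 = 512.52 − 83.09 = 429.44 kg.

429 kg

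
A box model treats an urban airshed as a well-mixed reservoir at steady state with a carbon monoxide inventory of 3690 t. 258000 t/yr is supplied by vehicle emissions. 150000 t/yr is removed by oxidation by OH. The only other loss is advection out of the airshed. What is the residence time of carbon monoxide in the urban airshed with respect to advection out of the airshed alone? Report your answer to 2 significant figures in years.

At steady state ΣF_in = ΣF_out.
ΣF_in = 258000 t/yr.
Advection out of the airshed flux = ΣF_in − (150000) = 258000 − 150000 = 108000 t/yr.
τ = M / F = 3690 / 108000 = 0.03417 yr.

0.034 yr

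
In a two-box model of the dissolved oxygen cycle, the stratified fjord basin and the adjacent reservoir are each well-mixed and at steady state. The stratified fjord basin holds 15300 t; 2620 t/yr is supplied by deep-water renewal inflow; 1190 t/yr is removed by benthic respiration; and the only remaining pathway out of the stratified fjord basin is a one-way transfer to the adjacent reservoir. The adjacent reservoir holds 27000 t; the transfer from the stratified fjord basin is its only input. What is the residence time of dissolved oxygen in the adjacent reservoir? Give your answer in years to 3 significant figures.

18.9 yr

Balance the stratified fjord basin: ΣF_in = 2620.0 t/yr.
Transfer to the adjacent reservoir = ΣF_in − (1190) = 1430.0 t/yr.
At steady state the output of the adjacent reservoir equals its input, 1430.0 t/yr.
τ = M / F = 27000 / 1430.0 = 18.88 yr.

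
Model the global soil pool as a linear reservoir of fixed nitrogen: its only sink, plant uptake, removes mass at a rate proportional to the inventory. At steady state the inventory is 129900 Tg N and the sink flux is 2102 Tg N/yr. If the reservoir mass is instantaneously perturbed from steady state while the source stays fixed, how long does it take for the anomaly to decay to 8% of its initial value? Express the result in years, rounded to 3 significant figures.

156 yr

For a linear reservoir the anomaly decays as exp(−t/τ) with τ = M/F = 129900/2102 = 61.80 yr.
exp(−t/τ) = 0.08 ⇒ t = −τ ln(0.08) = 61.80 × 2.526 = 156.1 yr.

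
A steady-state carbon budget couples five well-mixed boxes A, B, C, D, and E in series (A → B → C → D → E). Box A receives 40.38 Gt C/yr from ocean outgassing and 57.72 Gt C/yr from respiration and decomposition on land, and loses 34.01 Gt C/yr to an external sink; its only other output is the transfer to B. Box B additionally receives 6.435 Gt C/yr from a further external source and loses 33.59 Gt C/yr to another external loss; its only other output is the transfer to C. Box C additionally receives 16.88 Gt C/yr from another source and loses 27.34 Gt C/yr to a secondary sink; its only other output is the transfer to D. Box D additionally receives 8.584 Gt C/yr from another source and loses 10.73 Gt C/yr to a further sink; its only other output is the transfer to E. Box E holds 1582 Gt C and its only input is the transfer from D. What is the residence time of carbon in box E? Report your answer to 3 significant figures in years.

Box A: F(A→B) = (40.38 + 57.72) − 34.01 = 64.090 Gt C/yr.
Box B: F(B→C) = (64.090 + 6.435) − 33.59 = 36.935 Gt C/yr.
Box C: F(C→D) = (36.935 + 16.88) − 27.34 = 26.475 Gt C/yr.
Box D: F(D→E) = (26.475 + 8.584) − 10.73 = 24.329 Gt C/yr.
Box E throughput = its input = 24.329 Gt C/yr; τ = 1582 / 24.329 = 65.03 yr.

65.0 yr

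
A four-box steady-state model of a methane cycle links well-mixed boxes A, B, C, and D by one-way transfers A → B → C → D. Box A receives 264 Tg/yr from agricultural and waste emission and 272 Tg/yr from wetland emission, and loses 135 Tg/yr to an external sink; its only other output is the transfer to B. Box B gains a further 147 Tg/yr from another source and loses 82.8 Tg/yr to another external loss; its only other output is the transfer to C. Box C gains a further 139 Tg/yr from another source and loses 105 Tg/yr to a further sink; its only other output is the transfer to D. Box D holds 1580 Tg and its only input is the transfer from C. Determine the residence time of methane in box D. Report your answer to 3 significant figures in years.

Box A: F(A→B) = (264 + 272) − 135 = 401.00 Tg/yr.
Box B: F(B→C) = (401.00 + 147) − 82.8 = 465.20 Tg/yr.
Box C: F(C→D) = (465.20 + 139) − 105 = 499.20 Tg/yr.
Box D throughput = its input = 499.20 Tg/yr; τ = 1580 / 499.20 = 3.165 yr.

3.17 yr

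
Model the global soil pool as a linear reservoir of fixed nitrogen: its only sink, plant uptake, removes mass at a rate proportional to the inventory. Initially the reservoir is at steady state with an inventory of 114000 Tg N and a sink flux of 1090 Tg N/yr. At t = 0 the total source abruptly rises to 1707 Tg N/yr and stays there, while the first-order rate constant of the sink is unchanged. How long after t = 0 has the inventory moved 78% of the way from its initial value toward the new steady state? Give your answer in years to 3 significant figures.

τ = M₀/F₀ = 114000/1090 = 104.6 yr.
The remaining gap fraction is e^(−t/τ); 78% covered ⇒ e^(−t/τ) = 0.220.
t = −τ ln(0.220) = 104.6 × 1.514 = 158.4 yr.

158 yr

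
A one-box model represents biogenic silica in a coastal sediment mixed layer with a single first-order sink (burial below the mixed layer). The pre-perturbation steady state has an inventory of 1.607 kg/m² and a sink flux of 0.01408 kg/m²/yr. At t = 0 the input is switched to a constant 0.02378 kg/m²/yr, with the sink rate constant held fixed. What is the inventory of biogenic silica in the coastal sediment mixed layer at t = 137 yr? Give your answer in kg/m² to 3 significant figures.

2.38 kg/m²

The sink rate constant is k = F₀/M₀ = 0.01408/1.607 = 0.008762 yr⁻¹.
Solving dM/dt = F₁ − kM with M(0) = M₀ gives M(t) = F₁/k + (M₀ − F₁/k)·e^(−kt).
F₁/k = 0.02378/0.008762 = 2.7141 kg/m²; kt = 0.008762 × 137 = 1.200, e^(−kt) = 0.3011.
M(137) = 2.7141 + (1.607 − 2.7141) × 0.3011 = 2.7141 − 0.3333 = 2.3808 kg/m².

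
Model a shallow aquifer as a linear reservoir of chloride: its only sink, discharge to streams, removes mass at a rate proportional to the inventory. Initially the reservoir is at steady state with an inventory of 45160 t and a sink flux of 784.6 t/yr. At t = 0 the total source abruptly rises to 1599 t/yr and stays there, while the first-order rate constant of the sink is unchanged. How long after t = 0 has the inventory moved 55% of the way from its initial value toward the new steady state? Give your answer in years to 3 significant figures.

46.0 yr

τ = M₀/F₀ = 45160/784.6 = 57.56 yr.
The remaining gap fraction is e^(−t/τ); 55% covered ⇒ e^(−t/τ) = 0.450.
t = −τ ln(0.450) = 57.56 × 0.7985 = 45.96 yr.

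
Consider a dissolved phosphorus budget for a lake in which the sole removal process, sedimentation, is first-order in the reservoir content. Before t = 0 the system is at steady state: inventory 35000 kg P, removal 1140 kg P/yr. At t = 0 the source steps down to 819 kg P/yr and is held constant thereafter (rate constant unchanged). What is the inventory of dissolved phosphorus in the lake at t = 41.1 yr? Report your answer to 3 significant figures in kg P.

Residence time τ = M₀/F₀ = 30.70 yr. The eventual steady state is M_∞ = M₀·(F₁/F₀) = 35000 × 819/1140 = 25145 kg P.
The anomaly ΔM(t) = M(t) − M_∞ decays as ΔM₀·e^(−t/τ) with ΔM₀ = 35000 − 25145 = 9855 kg P.
At t = 41.1 yr, e^(−t/τ) = e^(−1.339) = 0.2622, so ΔM = 2584 kg P and M = 25145 + 2584 = 27729 kg P.

27700 kg P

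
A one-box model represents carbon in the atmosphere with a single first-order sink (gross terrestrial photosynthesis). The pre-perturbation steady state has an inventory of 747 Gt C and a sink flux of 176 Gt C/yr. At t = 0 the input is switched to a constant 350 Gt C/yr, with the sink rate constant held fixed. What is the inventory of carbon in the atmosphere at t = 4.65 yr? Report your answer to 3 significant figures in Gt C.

1240 Gt C

Residence time τ = M₀/F₀ = 4.244 yr. The eventual steady state is M_∞ = M₀·(F₁/F₀) = 747 × 350/176 = 1485.5 Gt C.
The anomaly ΔM(t) = M(t) − M_∞ decays as ΔM₀·e^(−t/τ) with ΔM₀ = 747 − 1485.5 = −738.5 Gt C.
At t = 4.65 yr, e^(−t/τ) = e^(−1.096) = 0.3343, so ΔM = −246.9 Gt C and M = 1485.5 − 246.9 = 1238.6 Gt C.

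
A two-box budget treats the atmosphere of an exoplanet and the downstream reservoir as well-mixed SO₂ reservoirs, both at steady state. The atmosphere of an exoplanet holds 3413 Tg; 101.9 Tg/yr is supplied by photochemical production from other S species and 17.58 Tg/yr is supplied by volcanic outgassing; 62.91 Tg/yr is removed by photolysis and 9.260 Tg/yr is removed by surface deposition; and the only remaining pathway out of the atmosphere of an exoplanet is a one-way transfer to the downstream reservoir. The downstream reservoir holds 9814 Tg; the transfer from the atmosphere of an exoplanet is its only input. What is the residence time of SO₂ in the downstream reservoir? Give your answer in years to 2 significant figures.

210 yr

Balance the atmosphere of an exoplanet: ΣF_in = 101.9 + 17.58 = 119.48 Tg/yr.
Transfer to the downstream reservoir = ΣF_in − (62.91 + 9.260) = 47.310 Tg/yr.
At steady state the output of the downstream reservoir equals its input, 47.310 Tg/yr.
τ = M / F = 9814 / 47.310 = 207.4 yr.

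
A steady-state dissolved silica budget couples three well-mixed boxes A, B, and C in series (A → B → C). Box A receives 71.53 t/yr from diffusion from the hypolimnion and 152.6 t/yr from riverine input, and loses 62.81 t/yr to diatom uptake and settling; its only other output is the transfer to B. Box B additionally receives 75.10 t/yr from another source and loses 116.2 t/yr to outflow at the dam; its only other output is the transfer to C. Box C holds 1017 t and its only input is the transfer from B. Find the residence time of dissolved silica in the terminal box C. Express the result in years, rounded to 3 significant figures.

8.46 yr

Box A: F(A→B) = (71.53 + 152.6) − 62.81 = 161.32 t/yr.
Box B: F(B→C) = (161.32 + 75.10) − 116.2 = 120.22 t/yr.
Box C throughput = its input = 120.22 t/yr; τ = 1017 / 120.22 = 8.459 yr.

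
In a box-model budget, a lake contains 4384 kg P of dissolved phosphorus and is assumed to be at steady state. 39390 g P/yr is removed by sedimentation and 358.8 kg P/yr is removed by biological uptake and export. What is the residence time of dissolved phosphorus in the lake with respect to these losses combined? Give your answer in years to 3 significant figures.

Convert the sedimentation flux: 39390 g P/yr = 39.39 kg P/yr.
Total removal = 39.39 + 358.8 = 398.19 kg P/yr.
τ = M / ΣF_out = 4384 / 398.19 = 11.01 yr.

11.0 yr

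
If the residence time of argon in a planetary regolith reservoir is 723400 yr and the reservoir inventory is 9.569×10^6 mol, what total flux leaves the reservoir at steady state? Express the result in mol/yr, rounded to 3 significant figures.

F = M / τ = 9.569×10^6 / 723400 = 13.23 mol/yr.

13.2 mol/yr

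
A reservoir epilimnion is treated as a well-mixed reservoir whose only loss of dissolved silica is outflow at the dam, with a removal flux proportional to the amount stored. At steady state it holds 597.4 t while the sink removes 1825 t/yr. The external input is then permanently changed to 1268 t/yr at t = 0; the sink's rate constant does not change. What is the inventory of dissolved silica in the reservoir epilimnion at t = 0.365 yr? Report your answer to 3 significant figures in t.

The sink rate constant is k = F₀/M₀ = 1825/597.4 = 3.055 yr⁻¹.
Solving dM/dt = F₁ − kM with M(0) = M₀ gives M(t) = F₁/k + (M₀ − F₁/k)·e^(−kt).
F₁/k = 1268/3.055 = 415.07 t; kt = 3.055 × 0.365 = 1.115, e^(−kt) = 0.3279.
M(0.365) = 415.07 + (597.4 − 415.07) × 0.3279 = 415.07 + 59.79 = 474.86 t.

475 t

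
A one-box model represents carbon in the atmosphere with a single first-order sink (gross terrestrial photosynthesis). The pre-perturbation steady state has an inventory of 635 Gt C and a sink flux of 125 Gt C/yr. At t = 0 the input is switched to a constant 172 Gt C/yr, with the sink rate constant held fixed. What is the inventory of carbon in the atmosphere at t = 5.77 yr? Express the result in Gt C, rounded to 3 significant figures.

Residence time τ = M₀/F₀ = 5.080 yr. The eventual steady state is M_∞ = M₀·(F₁/F₀) = 635 × 172/125 = 873.76 Gt C.
The anomaly ΔM(t) = M(t) − M_∞ decays as ΔM₀·e^(−t/τ) with ΔM₀ = 635 − 873.76 = −238.8 Gt C.
At t = 5.77 yr, e^(−t/τ) = e^(−1.136) = 0.3212, so ΔM = −76.68 Gt C and M = 873.76 − 76.68 = 797.08 Gt C.

797 Gt C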